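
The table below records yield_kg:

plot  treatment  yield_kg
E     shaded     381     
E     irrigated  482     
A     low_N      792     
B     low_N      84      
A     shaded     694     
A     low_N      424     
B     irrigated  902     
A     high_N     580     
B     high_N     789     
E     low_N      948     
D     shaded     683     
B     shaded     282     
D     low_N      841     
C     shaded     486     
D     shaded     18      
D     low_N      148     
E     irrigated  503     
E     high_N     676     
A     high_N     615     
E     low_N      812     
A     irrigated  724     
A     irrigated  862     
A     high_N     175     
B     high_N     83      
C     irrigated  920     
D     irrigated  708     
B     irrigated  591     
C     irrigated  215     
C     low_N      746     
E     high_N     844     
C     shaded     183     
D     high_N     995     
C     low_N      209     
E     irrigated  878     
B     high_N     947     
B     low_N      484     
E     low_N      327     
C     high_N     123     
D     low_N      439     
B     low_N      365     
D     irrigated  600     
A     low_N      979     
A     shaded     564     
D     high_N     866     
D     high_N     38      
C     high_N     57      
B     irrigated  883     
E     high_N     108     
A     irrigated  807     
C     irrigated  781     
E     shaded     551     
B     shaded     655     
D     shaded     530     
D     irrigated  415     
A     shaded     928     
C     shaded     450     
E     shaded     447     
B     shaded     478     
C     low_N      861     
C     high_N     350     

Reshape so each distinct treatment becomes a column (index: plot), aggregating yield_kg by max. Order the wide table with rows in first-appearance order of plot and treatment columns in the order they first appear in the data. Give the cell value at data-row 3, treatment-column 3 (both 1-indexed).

With rows in first-appearance order of plot, row 3 is plot=B. treatment columns in first-appearance order: shaded, irrigated, low_N, high_N; column 3 is low_N.
Long rows with plot=B, treatment=low_N: max(84, 484, 365) = 484.

484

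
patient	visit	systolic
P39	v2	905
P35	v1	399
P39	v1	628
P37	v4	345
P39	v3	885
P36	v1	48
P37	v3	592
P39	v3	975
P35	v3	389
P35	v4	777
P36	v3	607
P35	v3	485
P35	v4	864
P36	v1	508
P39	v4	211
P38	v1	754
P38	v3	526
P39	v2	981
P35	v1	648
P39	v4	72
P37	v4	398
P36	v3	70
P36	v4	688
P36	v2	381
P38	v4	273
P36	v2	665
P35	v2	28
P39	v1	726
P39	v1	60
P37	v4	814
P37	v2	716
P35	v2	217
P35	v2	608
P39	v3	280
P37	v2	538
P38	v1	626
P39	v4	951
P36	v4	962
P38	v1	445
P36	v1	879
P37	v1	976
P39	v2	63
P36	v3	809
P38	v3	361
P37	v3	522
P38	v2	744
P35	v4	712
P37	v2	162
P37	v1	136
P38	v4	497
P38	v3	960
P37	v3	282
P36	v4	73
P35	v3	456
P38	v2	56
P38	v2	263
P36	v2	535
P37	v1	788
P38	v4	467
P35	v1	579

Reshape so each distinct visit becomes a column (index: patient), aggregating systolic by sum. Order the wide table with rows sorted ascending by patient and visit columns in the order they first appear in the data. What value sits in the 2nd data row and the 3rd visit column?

1723

With rows sorted ascending by patient, row 2 is patient=P36. visit columns in first-appearance order: v2, v1, v4, v3; column 3 is v4.
Long rows with patient=P36, visit=v4: 688 + 962 + 73 = 1723.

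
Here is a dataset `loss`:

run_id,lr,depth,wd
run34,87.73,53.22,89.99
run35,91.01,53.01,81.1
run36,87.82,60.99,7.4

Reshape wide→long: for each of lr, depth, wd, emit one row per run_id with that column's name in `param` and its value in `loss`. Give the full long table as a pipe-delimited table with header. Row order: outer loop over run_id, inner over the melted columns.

Each (run_id, column) pair becomes one row: 3 × 3 = 9 rows.
For example, (run34, lr) → loss=87.73.

| run_id | param | loss |
| run34 | lr | 87.73 |
| run34 | depth | 53.22 |
| run34 | wd | 89.99 |
| run35 | lr | 91.01 |
| run35 | depth | 53.01 |
| run35 | wd | 81.1 |
| run36 | lr | 87.82 |
| run36 | depth | 60.99 |
| run36 | wd | 7.4 |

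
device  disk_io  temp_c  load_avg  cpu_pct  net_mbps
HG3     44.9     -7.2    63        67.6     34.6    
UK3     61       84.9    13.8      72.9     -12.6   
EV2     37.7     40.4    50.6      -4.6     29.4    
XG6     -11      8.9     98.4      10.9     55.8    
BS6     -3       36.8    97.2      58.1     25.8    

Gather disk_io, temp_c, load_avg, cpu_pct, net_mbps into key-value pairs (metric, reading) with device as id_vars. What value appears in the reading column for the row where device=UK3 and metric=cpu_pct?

Unpivoting turns each (device, wide-column) pair into one long row.
The wide cell at row UK3, column cpu_pct holds 72.9, so the long row (UK3, cpu_pct) has reading=72.9.

72.9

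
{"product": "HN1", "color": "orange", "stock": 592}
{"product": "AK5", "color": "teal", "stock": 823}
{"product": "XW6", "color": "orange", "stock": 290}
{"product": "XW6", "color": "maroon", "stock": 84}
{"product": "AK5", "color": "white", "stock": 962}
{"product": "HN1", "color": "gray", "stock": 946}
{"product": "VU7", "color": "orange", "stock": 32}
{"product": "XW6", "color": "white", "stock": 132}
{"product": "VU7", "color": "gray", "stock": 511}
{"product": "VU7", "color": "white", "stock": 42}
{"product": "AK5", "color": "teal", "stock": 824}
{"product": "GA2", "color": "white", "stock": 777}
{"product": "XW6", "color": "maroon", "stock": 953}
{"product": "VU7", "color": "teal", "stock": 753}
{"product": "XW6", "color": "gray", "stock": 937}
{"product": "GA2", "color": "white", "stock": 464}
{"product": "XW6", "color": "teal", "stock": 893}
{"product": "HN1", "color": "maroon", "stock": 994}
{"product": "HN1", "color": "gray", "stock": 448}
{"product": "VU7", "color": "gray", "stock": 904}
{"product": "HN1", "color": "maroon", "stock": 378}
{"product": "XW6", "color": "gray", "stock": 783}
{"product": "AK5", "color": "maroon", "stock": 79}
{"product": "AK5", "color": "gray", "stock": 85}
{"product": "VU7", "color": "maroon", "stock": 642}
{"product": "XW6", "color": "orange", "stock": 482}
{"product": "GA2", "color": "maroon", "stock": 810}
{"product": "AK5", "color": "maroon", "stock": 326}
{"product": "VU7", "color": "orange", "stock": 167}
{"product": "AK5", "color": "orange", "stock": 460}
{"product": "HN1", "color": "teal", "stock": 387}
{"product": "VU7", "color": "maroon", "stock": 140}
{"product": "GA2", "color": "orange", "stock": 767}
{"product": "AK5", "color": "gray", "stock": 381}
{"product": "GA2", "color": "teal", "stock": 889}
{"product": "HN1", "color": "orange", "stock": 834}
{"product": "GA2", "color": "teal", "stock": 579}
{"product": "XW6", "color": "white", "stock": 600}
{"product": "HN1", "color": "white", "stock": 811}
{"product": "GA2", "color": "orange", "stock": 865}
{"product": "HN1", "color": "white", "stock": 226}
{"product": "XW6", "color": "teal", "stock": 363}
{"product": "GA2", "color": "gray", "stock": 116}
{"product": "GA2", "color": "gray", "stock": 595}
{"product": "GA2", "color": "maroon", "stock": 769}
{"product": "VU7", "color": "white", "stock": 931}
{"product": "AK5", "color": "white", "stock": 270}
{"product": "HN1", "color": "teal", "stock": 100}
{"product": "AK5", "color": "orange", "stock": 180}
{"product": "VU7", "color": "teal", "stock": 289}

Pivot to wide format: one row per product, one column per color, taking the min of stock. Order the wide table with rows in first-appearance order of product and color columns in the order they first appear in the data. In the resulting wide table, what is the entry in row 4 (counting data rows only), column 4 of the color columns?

42

With rows in first-appearance order of product, row 4 is product=VU7. color columns in first-appearance order: orange, teal, maroon, white, gray; column 4 is white.
Long rows with product=VU7, color=white: min(42, 931) = 42.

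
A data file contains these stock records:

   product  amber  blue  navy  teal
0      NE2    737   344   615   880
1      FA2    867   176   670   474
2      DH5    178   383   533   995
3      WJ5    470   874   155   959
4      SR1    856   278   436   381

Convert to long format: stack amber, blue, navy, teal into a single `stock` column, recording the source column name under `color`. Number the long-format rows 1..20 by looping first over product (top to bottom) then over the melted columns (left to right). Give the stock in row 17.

856

20 rows total (5 × 4). Row 17: index ⌊(17-1)/4⌋ = 4 into product → SR1; (17-1) mod 4 = 0 into the melted columns → amber.
So row 17 is (SR1, amber, 856); stock = 856.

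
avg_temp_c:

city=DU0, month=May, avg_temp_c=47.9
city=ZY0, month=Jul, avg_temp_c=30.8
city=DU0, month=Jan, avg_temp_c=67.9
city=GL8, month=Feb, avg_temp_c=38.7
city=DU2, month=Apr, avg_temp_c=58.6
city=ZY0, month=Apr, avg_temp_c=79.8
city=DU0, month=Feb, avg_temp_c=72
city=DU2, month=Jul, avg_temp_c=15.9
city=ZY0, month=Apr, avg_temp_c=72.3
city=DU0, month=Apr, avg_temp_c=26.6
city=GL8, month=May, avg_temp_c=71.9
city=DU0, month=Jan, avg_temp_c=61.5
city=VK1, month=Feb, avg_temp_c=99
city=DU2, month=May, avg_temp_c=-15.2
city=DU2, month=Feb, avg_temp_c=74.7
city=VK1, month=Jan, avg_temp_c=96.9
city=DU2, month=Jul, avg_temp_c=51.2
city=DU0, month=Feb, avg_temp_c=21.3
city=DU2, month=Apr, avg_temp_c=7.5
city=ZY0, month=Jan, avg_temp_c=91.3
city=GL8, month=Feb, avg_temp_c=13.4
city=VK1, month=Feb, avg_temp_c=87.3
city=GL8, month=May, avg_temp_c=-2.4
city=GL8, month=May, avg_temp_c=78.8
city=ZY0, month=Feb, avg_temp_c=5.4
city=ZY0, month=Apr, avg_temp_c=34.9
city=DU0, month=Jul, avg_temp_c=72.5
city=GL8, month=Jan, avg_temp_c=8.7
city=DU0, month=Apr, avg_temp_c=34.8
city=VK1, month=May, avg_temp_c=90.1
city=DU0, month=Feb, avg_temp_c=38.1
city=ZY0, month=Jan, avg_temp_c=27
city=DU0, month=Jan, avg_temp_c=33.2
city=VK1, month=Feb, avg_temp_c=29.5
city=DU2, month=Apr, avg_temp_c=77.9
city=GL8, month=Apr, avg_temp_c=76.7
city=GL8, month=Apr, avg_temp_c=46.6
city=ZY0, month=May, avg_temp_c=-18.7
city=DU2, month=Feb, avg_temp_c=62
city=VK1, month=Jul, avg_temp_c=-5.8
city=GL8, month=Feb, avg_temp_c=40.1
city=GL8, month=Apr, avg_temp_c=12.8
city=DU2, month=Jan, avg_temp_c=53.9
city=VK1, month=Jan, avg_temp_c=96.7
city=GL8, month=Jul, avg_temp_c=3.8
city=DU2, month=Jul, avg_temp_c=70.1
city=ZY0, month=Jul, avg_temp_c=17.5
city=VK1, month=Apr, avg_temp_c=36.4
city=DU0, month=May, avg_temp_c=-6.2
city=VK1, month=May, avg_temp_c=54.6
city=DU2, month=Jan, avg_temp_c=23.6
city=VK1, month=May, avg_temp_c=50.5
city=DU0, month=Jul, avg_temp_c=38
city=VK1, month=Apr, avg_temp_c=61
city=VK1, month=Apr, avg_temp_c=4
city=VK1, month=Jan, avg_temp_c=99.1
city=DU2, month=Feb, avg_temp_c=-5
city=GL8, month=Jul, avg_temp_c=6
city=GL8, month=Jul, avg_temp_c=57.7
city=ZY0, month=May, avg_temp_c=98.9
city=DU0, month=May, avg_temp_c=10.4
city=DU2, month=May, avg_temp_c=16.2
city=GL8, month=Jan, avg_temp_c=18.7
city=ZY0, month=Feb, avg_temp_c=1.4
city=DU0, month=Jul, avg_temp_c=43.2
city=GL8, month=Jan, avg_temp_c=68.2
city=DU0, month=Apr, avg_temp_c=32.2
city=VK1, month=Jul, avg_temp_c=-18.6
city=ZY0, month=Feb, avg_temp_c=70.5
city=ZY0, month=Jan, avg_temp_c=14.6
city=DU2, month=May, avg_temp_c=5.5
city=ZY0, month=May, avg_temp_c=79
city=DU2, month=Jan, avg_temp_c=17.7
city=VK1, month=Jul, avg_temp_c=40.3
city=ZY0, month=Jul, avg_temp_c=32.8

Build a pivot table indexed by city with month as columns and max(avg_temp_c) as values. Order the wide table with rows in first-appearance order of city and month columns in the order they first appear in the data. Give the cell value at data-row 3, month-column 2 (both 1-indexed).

57.7

With rows in first-appearance order of city, row 3 is city=GL8. month columns in first-appearance order: May, Jul, Jan, Feb, Apr; column 2 is Jul.
Long rows with city=GL8, month=Jul: max(3.8, 6, 57.7) = 57.7.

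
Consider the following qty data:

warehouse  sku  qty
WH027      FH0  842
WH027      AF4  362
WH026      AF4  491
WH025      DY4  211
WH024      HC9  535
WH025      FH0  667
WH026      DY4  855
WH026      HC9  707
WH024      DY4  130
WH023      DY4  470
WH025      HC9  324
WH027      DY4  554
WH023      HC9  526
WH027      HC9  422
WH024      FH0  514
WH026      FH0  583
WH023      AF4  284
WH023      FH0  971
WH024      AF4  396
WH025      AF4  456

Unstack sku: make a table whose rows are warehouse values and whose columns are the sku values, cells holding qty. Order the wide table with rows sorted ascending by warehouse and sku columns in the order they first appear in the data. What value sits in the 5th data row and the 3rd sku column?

With rows sorted ascending by warehouse, row 5 is warehouse=WH027. sku columns in first-appearance order: FH0, AF4, DY4, HC9; column 3 is DY4.
Long rows with warehouse=WH027, sku=DY4: qty = 554.

554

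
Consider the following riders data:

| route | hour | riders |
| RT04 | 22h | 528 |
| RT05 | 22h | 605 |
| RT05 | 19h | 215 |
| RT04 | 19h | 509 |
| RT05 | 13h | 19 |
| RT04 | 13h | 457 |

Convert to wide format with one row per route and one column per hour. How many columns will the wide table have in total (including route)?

1 column for route plus 3 distinct hour values → 4 columns.

4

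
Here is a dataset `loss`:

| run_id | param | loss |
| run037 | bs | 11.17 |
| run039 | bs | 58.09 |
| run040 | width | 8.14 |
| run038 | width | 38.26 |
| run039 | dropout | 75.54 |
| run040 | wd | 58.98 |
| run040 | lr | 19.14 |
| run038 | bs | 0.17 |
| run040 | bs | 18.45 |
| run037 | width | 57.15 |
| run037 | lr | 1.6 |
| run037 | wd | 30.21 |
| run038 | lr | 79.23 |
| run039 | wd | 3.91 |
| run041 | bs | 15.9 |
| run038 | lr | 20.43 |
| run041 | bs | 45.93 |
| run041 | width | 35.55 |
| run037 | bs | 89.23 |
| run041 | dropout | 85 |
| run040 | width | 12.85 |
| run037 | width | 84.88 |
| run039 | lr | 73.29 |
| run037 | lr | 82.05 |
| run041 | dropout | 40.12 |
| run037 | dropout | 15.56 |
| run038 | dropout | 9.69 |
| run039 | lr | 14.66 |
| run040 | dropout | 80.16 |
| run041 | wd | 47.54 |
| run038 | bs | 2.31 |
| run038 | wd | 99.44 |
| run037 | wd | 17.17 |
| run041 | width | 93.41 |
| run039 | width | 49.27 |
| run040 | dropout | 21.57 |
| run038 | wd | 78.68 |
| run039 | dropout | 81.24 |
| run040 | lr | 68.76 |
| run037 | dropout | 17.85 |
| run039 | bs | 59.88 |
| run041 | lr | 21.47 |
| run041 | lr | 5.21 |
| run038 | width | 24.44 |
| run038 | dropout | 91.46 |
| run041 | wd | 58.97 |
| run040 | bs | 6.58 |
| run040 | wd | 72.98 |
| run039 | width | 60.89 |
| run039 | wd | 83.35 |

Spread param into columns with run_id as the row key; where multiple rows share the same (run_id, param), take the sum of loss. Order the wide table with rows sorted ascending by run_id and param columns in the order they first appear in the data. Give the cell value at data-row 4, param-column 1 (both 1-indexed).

With rows sorted ascending by run_id, row 4 is run_id=run040. param columns in first-appearance order: bs, width, dropout, wd, lr; column 1 is bs.
Long rows with run_id=run040, param=bs: 18.45 + 6.58 = 25.03.

25.03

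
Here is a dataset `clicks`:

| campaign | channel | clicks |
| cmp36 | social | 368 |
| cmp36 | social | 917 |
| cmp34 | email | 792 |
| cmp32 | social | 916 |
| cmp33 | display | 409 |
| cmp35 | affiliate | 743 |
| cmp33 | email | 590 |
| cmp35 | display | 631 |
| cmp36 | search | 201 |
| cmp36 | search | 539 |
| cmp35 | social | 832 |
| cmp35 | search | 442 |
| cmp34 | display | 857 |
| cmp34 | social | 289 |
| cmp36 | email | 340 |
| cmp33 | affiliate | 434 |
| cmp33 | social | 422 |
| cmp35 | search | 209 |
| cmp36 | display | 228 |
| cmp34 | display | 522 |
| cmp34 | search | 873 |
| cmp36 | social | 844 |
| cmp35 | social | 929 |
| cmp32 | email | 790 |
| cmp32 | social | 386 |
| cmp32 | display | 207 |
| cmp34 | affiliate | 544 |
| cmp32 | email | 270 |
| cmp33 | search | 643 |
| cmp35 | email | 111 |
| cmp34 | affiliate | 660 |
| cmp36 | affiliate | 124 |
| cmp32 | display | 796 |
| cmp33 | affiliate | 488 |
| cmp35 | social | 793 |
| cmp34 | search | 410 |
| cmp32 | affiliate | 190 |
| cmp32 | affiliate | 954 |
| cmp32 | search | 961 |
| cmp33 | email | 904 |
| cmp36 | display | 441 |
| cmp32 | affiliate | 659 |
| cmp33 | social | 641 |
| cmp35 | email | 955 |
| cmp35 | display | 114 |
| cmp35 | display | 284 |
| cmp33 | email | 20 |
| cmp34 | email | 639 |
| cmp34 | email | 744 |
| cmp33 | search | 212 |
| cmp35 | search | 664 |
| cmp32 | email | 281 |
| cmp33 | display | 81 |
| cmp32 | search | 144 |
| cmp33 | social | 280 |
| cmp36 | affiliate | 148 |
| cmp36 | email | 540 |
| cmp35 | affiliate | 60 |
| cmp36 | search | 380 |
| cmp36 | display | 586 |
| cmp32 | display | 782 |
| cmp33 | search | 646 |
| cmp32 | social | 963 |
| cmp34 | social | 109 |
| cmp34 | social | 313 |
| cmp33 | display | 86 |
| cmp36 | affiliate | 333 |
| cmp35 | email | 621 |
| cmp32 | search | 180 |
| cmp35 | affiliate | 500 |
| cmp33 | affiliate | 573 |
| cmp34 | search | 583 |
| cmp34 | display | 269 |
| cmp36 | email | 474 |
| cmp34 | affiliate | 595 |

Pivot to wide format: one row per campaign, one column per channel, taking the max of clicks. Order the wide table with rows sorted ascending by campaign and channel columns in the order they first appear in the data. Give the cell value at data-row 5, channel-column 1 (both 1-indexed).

917

With rows sorted ascending by campaign, row 5 is campaign=cmp36. channel columns in first-appearance order: social, email, display, affiliate, search; column 1 is social.
Long rows with campaign=cmp36, channel=social: max(368, 917, 844) = 917.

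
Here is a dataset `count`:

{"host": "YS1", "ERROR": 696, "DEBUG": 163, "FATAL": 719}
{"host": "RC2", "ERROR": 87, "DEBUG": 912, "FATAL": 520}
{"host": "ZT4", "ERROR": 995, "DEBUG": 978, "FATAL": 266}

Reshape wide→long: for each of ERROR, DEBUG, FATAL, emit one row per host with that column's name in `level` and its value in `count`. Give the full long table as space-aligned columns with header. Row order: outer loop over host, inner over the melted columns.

Each (host, column) pair becomes one row: 3 × 3 = 9 rows.
For example, (YS1, ERROR) → count=696.

host  level  count
YS1   ERROR  696  
YS1   DEBUG  163  
YS1   FATAL  719  
RC2   ERROR  87   
RC2   DEBUG  912  
RC2   FATAL  520  
ZT4   ERROR  995  
ZT4   DEBUG  978  
ZT4   FATAL  266  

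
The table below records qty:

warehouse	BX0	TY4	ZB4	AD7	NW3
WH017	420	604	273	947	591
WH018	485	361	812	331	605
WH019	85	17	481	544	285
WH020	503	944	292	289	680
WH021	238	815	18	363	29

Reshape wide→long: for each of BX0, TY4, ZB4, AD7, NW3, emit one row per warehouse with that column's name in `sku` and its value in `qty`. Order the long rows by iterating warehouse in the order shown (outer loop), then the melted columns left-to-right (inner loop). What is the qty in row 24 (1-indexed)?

25 rows total (5 × 5). Row 24: index ⌊(24-1)/5⌋ = 4 into warehouse → WH021; (24-1) mod 5 = 3 into the melted columns → AD7.
So row 24 is (WH021, AD7, 363); qty = 363.

363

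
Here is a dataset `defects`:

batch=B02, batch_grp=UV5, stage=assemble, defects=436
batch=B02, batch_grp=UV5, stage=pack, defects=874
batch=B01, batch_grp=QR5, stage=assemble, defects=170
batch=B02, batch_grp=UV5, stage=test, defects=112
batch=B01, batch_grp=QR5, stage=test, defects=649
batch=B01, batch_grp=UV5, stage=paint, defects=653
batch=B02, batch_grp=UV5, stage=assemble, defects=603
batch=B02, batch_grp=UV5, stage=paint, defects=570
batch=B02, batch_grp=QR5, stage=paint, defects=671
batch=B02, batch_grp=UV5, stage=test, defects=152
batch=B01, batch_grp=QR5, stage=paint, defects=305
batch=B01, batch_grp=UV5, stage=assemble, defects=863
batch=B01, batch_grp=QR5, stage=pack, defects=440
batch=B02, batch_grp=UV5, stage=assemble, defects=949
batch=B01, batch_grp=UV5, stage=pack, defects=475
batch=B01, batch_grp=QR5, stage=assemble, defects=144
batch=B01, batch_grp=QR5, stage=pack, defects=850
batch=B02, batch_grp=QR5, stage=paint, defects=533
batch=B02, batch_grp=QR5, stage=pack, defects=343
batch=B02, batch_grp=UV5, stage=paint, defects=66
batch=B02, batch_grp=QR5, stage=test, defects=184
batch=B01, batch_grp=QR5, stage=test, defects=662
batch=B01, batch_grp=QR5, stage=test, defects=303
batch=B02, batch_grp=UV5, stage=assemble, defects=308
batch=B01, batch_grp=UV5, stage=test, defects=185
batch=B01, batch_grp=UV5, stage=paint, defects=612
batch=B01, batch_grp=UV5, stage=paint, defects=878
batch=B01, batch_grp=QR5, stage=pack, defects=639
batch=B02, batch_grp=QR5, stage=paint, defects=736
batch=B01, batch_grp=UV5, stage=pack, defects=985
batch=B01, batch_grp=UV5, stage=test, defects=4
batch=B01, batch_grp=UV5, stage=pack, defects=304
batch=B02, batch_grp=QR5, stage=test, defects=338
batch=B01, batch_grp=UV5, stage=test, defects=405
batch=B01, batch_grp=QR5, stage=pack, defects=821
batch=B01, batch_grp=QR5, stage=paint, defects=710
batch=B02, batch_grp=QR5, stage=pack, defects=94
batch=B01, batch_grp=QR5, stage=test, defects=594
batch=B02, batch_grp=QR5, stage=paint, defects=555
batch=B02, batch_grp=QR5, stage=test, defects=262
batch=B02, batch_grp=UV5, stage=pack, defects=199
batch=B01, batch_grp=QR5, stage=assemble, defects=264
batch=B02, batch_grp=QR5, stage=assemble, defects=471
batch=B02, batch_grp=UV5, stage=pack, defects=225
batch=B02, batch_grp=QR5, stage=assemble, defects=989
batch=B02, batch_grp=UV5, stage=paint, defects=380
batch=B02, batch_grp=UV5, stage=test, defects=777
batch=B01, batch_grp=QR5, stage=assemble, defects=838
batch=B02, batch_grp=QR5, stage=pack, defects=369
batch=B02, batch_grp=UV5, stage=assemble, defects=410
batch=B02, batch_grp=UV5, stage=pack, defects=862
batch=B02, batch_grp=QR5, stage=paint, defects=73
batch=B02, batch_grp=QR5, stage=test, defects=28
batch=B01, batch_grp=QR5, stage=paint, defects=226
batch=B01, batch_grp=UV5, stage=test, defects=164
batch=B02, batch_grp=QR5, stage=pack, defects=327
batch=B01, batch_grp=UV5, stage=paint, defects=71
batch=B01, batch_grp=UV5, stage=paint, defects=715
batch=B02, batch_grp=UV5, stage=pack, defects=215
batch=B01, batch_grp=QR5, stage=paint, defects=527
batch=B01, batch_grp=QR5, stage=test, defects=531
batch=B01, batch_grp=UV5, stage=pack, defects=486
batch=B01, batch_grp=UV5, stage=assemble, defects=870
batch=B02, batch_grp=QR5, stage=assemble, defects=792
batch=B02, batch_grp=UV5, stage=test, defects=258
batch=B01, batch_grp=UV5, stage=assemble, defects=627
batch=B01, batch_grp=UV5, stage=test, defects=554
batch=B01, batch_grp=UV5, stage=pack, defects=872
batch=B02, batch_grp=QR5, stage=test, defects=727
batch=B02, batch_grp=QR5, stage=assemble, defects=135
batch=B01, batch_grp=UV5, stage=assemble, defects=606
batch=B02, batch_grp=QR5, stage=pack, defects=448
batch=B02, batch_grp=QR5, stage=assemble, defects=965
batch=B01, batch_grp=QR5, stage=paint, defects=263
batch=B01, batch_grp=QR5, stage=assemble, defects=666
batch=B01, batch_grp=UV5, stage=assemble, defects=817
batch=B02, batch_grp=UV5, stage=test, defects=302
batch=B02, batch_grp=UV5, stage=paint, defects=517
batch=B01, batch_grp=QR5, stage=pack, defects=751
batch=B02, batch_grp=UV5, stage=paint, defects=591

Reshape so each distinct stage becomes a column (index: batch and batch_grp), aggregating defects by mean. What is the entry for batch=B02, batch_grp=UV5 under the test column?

Rows with batch=B02, batch_grp=UV5 and stage=test: defects values are 112, 152, 777, 258, 302.
(112 + 152 + 777 + 258 + 302) / 5 = 320.20.

320.20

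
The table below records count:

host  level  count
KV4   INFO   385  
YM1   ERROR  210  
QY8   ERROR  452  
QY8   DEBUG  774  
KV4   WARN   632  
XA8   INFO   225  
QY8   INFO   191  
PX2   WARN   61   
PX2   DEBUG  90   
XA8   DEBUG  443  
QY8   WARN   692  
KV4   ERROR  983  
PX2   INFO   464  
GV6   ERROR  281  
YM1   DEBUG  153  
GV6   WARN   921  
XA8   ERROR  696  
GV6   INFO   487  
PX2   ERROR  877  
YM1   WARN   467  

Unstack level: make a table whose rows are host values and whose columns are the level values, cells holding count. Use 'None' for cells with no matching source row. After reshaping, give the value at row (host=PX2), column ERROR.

The long row with host=PX2, level=ERROR has count=877.

877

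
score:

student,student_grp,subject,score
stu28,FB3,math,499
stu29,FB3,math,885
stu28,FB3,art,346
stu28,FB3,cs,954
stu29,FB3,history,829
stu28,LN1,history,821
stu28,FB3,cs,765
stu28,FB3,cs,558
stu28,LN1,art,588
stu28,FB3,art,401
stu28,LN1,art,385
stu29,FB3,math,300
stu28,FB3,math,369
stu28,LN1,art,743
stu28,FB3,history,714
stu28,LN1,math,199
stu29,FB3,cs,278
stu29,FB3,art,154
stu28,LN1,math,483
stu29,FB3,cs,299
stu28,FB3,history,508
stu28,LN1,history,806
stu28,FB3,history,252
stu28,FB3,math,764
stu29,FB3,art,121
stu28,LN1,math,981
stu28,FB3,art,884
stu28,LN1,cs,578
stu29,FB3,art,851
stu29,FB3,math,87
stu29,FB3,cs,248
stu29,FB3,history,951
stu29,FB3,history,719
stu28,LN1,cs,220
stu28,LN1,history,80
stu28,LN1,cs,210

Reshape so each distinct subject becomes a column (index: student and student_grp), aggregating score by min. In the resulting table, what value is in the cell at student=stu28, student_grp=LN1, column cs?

210

Rows with student=stu28, student_grp=LN1 and subject=cs: score values are 578, 220, 210.
min(578, 220, 210) = 210.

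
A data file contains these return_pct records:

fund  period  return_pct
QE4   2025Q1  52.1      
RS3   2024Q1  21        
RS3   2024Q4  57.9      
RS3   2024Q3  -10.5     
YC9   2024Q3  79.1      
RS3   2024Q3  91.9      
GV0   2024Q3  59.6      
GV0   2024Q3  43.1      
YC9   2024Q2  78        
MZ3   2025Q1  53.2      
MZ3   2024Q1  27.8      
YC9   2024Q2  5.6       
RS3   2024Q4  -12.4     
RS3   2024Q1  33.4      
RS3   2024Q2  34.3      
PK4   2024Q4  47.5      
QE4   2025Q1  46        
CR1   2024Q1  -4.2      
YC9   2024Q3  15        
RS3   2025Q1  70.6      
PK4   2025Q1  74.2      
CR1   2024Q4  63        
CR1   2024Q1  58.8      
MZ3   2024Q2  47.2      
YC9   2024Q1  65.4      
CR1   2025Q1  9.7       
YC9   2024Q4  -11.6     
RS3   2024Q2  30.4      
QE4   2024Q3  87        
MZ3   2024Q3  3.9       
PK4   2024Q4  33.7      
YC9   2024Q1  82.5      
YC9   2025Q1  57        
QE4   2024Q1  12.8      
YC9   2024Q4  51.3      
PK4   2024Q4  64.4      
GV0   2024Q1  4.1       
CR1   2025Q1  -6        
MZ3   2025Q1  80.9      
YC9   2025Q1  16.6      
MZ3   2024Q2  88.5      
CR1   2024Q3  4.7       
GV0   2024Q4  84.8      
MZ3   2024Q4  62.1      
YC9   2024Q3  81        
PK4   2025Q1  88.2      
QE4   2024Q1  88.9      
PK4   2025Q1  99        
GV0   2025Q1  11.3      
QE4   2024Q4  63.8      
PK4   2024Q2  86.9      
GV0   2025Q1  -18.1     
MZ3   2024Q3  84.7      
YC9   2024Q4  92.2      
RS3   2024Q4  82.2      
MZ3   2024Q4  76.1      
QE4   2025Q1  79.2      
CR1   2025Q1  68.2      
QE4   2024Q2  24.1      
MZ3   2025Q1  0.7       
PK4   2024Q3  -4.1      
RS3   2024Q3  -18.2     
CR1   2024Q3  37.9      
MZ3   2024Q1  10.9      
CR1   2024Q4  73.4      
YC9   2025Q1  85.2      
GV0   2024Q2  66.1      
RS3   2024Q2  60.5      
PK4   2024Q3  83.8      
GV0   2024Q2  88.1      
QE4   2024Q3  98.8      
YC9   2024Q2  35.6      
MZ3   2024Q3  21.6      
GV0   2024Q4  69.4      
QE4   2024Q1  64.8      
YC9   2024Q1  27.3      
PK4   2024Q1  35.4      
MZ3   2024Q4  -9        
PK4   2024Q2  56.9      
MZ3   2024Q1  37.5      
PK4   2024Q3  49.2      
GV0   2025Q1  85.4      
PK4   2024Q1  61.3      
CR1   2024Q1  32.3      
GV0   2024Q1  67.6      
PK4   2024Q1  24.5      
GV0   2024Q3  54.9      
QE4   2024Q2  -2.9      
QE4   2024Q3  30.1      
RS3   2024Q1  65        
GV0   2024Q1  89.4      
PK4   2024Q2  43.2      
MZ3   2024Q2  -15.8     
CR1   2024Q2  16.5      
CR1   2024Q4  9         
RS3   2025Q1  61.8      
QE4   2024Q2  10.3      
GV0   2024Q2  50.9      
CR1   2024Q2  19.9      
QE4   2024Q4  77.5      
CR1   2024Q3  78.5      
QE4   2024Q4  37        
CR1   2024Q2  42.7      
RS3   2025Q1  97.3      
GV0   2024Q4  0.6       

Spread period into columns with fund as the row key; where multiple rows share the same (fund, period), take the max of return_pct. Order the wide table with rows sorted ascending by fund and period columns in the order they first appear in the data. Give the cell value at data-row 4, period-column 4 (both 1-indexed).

83.8

With rows sorted ascending by fund, row 4 is fund=PK4. period columns in first-appearance order: 2025Q1, 2024Q1, 2024Q4, 2024Q3, 2024Q2; column 4 is 2024Q3.
Long rows with fund=PK4, period=2024Q3: max(-4.1, 83.8, 49.2) = 83.8.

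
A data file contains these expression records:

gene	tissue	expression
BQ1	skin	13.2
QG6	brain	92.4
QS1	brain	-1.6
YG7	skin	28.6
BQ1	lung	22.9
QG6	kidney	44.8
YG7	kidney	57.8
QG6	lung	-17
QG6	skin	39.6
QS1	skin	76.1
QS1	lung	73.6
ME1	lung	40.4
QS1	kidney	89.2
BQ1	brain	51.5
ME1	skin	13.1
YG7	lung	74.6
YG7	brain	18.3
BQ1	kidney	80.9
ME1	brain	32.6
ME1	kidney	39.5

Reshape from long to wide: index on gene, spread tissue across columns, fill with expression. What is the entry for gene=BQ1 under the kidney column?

80.9

Wide layout: rows indexed by gene, columns are the 4 distinct tissue values (skin, brain, lung, kidney).
Cell (gene=BQ1, tissue=kidney) draws from the long row where gene=BQ1 and tissue=kidney, which has expression=80.9.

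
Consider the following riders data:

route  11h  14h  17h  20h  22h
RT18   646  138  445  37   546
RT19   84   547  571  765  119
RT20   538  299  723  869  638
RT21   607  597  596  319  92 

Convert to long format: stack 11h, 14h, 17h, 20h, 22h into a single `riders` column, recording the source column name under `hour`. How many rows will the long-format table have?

4 route values × 5 melted columns = 20 rows.

20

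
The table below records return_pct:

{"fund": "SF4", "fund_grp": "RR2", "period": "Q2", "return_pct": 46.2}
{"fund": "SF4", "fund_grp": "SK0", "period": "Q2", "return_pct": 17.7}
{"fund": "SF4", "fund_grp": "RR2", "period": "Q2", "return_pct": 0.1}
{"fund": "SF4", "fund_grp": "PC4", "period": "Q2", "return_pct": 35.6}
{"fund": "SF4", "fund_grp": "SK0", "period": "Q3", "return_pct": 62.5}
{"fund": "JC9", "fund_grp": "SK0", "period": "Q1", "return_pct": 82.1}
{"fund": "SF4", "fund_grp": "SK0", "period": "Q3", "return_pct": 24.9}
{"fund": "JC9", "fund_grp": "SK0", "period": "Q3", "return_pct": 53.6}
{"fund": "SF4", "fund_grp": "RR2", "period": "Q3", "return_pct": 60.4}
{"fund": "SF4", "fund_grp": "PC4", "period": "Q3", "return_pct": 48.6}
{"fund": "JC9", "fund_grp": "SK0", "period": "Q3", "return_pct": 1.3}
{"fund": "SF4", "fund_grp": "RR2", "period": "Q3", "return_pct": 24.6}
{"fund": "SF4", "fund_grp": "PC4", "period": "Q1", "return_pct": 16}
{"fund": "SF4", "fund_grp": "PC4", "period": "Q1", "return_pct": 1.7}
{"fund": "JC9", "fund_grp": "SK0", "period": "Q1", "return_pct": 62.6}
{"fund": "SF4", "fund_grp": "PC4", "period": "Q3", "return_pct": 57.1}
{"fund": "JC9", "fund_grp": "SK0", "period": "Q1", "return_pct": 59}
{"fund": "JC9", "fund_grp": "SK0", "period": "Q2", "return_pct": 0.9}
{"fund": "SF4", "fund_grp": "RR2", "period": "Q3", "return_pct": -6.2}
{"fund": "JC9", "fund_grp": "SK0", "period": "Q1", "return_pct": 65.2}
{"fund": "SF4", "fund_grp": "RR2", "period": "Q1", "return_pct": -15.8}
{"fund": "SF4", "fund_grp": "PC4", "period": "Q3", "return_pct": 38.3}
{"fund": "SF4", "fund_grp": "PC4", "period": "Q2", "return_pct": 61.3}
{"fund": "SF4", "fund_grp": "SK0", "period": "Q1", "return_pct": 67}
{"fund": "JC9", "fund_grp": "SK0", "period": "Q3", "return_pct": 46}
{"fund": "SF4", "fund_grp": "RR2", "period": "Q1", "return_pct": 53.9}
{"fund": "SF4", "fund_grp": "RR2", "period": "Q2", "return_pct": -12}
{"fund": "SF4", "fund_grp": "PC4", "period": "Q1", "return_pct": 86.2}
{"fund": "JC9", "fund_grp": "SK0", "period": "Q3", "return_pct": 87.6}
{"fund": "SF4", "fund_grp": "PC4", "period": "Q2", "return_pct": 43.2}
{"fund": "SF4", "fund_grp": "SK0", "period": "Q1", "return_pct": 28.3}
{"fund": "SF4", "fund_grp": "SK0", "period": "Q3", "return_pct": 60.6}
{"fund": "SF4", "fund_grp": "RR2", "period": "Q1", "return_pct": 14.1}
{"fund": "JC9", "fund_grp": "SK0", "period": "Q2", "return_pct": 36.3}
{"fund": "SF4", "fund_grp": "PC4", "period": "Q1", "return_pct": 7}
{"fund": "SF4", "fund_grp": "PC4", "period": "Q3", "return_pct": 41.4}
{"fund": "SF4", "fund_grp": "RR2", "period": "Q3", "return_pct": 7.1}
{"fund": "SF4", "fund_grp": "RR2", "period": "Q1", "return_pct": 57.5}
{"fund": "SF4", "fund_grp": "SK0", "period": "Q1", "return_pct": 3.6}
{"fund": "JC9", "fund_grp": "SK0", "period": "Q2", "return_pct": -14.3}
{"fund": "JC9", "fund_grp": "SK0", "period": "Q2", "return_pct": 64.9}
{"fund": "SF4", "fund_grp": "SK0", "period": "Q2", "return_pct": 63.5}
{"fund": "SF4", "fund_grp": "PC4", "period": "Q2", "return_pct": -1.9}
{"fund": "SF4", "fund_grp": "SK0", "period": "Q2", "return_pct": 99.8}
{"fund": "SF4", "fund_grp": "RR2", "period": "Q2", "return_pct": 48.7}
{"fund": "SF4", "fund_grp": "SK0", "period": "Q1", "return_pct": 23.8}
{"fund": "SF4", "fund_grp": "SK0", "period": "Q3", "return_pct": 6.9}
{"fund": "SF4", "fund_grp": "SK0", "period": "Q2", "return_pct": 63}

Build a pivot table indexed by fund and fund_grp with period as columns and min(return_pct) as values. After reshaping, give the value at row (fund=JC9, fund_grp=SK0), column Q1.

Rows with fund=JC9, fund_grp=SK0 and period=Q1: return_pct values are 82.1, 62.6, 59, 65.2.
min(82.1, 62.6, 59, 65.2) = 59.

59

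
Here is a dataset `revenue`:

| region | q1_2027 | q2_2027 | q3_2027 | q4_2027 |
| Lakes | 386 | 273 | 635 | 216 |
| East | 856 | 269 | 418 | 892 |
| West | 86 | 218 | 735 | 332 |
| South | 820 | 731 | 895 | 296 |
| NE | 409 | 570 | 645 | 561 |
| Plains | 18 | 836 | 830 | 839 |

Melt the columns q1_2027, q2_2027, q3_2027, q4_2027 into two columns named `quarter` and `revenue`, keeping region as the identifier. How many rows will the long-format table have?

6 region values × 4 melted columns = 24 rows.

24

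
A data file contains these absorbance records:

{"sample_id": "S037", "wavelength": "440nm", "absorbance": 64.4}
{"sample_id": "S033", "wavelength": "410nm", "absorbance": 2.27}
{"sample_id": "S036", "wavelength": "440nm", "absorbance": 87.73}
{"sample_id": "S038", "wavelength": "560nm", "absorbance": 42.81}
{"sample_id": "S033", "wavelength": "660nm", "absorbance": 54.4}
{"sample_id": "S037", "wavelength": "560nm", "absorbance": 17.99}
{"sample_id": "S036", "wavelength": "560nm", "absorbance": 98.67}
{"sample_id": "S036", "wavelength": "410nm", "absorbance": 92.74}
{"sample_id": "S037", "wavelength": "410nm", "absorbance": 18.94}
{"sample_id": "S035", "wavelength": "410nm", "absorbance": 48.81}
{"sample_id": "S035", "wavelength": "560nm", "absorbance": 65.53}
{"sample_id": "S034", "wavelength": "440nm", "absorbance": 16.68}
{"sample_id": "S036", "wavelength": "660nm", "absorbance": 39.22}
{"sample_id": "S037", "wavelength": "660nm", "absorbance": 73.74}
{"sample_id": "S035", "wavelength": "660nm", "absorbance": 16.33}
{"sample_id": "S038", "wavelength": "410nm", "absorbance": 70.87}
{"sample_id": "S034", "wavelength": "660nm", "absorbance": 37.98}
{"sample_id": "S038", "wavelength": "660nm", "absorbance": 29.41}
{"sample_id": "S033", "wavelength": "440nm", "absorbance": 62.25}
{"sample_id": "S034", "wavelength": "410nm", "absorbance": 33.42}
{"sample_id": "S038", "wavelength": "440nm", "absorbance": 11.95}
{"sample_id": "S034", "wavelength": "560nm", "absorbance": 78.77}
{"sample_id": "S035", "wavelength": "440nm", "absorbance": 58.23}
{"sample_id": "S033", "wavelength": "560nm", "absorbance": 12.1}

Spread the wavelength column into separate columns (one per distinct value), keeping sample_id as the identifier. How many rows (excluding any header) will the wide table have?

6 distinct sample_id values → 6 rows.

6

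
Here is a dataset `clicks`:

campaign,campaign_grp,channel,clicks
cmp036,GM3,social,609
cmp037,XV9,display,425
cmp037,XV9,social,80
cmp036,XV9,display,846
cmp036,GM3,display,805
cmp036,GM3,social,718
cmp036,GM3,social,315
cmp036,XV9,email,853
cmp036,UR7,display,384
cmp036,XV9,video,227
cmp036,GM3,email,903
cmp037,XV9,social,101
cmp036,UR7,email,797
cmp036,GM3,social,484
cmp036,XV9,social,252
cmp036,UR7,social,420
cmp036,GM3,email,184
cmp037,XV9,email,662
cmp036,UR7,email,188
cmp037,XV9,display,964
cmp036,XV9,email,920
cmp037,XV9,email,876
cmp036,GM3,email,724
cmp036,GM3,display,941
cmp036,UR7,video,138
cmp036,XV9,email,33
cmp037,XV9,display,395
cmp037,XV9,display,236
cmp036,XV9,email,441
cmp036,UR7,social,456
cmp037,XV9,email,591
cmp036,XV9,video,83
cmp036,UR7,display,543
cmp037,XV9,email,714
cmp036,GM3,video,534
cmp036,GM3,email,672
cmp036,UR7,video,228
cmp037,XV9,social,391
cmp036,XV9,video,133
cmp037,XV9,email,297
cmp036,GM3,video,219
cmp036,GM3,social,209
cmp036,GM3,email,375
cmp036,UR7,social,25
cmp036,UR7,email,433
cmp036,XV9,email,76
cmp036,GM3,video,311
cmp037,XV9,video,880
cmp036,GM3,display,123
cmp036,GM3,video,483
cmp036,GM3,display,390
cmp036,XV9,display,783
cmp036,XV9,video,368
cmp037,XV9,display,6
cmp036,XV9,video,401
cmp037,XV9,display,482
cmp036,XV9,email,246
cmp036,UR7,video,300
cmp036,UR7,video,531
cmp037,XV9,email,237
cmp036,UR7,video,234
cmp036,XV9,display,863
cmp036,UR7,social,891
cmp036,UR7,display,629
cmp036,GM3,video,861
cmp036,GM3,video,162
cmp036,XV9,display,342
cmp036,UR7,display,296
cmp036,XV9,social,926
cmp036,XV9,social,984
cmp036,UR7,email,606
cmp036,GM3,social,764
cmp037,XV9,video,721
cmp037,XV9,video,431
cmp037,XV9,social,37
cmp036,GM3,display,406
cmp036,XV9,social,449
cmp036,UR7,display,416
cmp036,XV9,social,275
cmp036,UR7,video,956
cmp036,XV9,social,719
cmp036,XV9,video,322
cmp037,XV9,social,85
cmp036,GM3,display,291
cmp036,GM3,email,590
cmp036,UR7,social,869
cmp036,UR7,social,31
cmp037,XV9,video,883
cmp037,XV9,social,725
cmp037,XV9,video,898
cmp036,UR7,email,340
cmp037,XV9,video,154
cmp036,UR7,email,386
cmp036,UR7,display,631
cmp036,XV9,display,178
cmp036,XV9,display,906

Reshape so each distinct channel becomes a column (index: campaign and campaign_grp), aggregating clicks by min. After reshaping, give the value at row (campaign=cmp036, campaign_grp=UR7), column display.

296

Rows with campaign=cmp036, campaign_grp=UR7 and channel=display: clicks values are 384, 543, 629, 296, 416, 631.
min(384, 543, 629, 296, 416, 631) = 296.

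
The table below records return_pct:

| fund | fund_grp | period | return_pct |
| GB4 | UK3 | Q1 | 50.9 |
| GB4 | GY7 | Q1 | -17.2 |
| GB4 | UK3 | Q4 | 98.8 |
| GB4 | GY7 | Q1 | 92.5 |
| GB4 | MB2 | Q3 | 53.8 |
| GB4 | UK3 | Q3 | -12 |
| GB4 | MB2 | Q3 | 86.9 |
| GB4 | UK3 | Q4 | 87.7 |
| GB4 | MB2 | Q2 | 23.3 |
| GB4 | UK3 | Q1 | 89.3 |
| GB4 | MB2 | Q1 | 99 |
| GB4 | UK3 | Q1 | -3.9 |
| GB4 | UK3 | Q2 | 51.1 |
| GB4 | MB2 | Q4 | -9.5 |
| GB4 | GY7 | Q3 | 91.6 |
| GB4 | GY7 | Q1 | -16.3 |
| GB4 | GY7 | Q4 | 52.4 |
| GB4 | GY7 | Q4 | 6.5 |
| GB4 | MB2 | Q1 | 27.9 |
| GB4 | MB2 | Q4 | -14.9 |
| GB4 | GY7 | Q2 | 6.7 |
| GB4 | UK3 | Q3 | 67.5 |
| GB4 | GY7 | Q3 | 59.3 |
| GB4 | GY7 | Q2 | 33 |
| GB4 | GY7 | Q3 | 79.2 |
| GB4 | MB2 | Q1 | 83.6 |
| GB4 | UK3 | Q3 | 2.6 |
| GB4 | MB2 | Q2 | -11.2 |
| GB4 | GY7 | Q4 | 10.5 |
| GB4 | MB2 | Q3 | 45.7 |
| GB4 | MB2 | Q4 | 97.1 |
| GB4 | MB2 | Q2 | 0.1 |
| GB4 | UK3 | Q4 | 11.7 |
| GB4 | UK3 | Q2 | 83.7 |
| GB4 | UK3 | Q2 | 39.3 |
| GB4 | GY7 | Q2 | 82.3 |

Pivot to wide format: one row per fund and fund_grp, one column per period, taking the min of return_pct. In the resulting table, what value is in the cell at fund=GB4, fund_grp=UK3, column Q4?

11.7

Rows with fund=GB4, fund_grp=UK3 and period=Q4: return_pct values are 98.8, 87.7, 11.7.
min(98.8, 87.7, 11.7) = 11.7.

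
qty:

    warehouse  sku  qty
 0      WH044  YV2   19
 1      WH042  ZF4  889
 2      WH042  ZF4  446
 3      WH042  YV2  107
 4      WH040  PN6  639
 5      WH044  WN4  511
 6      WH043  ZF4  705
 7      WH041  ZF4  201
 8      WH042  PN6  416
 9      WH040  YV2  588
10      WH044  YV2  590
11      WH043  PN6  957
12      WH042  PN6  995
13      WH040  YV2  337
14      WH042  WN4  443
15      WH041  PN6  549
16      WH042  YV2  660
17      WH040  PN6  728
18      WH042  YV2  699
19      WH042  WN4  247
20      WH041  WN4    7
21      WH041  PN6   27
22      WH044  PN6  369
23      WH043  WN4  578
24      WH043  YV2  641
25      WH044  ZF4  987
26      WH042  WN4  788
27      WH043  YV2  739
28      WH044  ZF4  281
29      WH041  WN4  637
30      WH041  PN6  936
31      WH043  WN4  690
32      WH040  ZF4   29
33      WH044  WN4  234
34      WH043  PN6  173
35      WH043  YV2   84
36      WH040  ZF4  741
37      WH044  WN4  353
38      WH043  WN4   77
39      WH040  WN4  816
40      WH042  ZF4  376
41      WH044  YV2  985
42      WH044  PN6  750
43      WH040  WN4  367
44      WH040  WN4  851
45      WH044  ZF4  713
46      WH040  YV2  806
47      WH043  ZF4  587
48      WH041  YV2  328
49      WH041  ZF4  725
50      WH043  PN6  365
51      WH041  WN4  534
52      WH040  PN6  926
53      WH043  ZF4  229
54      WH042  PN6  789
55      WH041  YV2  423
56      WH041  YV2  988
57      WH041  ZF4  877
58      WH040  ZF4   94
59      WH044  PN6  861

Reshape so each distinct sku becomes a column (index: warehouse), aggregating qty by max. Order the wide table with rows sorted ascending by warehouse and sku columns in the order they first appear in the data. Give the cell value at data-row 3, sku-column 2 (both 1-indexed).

With rows sorted ascending by warehouse, row 3 is warehouse=WH042. sku columns in first-appearance order: YV2, ZF4, PN6, WN4; column 2 is ZF4.
Long rows with warehouse=WH042, sku=ZF4: max(889, 446, 376) = 889.

889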